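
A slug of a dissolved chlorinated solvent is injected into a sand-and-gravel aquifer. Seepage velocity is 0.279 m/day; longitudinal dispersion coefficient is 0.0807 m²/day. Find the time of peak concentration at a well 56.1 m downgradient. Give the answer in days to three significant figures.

For the 1D instantaneous-source solution, setting ∂C/∂t = 0 at fixed x gives v²t² + 2Dt − x² = 0, so t = (√(D² + v²x²) − D)/v².
√(D² + v²x²) = √(0.0807² + 0.279² × 56.1²) = 15.65; v² = 0.077841.
t = (15.65 − 0.0807)/0.077841 = 200 days (vs. the pure-advection estimate x/v = 201 d).

200 days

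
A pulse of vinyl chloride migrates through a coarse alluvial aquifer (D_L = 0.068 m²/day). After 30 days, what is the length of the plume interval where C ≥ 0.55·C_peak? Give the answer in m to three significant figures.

4.42 m

The plume is Gaussian with σ = √(2Dt) = √(2 × 0.068 × 30) = 2.020 m.
C/C_peak = exp(−Δx²/(2σ²)) = 0.55 ⇒ Δx = σ·√(−2 ln 0.55) = 2.020 × 1.093 = 2.208 m.
Width = 2Δx = 4.42 m.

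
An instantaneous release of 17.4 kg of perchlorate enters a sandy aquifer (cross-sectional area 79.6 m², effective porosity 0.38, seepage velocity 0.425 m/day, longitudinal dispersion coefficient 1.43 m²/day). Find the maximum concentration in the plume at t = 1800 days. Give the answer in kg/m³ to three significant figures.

0.00320 kg/m³

The peak of an instantaneous 1D plume sits at x = vt; there the Gaussian factor is 1 and C_max = M/(n_e·A·√(4πDt)), where n_e·A is the pore area the mass is dissolved in.
√(4πDt) = √(4π × 1.43 × 1800) = 179.8 m, so C_max = 17.4/(0.38 × 79.6 × 179.8) = 0.00320 kg/m³.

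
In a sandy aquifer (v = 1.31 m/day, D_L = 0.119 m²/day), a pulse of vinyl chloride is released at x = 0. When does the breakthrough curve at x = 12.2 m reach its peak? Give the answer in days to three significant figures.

For the 1D instantaneous-source solution, setting ∂C/∂t = 0 at fixed x gives v²t² + 2Dt − x² = 0, so t = (√(D² + v²x²) − D)/v².
√(D² + v²x²) = √(0.119² + 1.31² × 12.2²) = 15.98; v² = 1.7161.
t = (15.98 − 0.119)/1.7161 = 9.24 days (vs. the pure-advection estimate x/v = 9.31 d).

9.24 days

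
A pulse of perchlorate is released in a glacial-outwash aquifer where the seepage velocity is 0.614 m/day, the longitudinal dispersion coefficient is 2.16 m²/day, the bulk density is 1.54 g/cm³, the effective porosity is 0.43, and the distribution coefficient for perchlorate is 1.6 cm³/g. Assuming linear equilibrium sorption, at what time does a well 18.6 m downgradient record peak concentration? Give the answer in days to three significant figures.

169 days

Retardation factor R = 1 + ρ_b·K_d/n = 1 + 1.54 × 1.6/0.43 = 6.730.
Sorption retards both mechanisms: v_R = v/R = 0.09123 m/day, D_R = D/R = 0.3210 m²/day.
Peak time from v_R²t² + 2D_R t − x² = 0: t = (√(D_R² + v_R²x²) − D_R)/v_R².
√(D_R² + v_R²x²) = √(0.3210² + 0.09123² × 18.6²) = 1.727; v_R² = 0.008323.
t = (1.727 − 0.3210)/0.008323 = 169 days.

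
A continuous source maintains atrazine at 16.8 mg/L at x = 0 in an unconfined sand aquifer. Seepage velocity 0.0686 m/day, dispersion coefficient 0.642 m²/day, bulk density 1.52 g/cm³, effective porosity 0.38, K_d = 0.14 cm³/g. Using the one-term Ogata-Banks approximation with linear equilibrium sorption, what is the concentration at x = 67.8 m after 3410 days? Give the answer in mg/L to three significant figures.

15.8 mg/L

Retardation factor R = 1 + ρ_b·K_d/n = 1 + 1.52 × 0.14/0.38 = 1.560.
Sorption retards both mechanisms: v_R = v/R = 0.04397 m/day, D_R = D/R = 0.4115 m²/day.
v_R·t = 0.04397 × 3410 = 149.9377 m; 2√(D_R t) = 74.92 m; argument = (67.8 − 149.9377)/74.92 = -1.096.
C = C₀ × ½·erfc(-1.096) = 16.8 × 0.9394 = 15.8 mg/L.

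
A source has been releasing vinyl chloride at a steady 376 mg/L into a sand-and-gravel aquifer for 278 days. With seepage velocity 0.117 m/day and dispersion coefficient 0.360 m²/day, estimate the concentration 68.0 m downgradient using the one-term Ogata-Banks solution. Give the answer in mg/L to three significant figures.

For a continuous step input, C/C₀ ≈ ½·erfc((x−vt)/(2√(Dt))).
vt = 0.117 × 278 = 32.526 m and 2√(Dt) = 2√(0.360 × 278) = 20.01 m.
Argument (x−vt)/(2√(Dt)) = (68.0 − 32.526)/20.01 = 1.773; ½·erfc(1.773) = 0.006081.
C = 376 × 0.006081 = 2.29 mg/L.

2.29 mg/L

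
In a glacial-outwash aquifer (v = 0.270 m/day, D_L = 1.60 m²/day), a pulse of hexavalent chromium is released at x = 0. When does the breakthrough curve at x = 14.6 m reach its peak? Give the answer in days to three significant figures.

For the 1D instantaneous-source solution, setting ∂C/∂t = 0 at fixed x gives v²t² + 2Dt − x² = 0, so t = (√(D² + v²x²) − D)/v².
√(D² + v²x²) = √(1.60² + 0.270² × 14.6²) = 4.254; v² = 0.0729.
t = (4.254 − 1.60)/0.0729 = 36.4 days (vs. the pure-advection estimate x/v = 54.1 d).

36.4 days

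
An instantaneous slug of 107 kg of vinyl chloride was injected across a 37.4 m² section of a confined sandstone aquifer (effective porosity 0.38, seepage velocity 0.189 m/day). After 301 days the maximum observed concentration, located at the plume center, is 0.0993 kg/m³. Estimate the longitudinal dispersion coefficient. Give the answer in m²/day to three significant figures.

1.52 m²/day

At the plume center C_max = M/(n_e·A·√(4πDt)), so D = M²/(4πt·(n_e·A·C_max)²).
n_e·A·C_max = 0.38 × 37.4 × 0.0993 = 1.411 kg/m.
D = 107²/(4π × 301 × 1.411²) = 1.52 m²/day.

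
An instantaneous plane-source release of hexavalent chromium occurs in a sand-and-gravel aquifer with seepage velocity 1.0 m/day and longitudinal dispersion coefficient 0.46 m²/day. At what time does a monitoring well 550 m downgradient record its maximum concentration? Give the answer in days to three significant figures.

550 days

For the 1D instantaneous-source solution, setting ∂C/∂t = 0 at fixed x gives v²t² + 2Dt − x² = 0, so t = (√(D² + v²x²) − D)/v².
√(D² + v²x²) = √(0.46² + 1.0² × 550²) = 550.0; v² = 1.
t = (550.0 − 0.46)/1 = 550 days (vs. the pure-advection estimate x/v = 550 d).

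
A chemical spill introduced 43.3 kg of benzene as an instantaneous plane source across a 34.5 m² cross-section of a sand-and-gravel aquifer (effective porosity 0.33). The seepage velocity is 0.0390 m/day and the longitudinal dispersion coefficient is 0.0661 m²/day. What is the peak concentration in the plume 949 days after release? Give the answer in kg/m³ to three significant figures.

0.135 kg/m³

The peak of an instantaneous 1D plume sits at x = vt; there the Gaussian factor is 1 and C_max = M/(n_e·A·√(4πDt)), where n_e·A is the pore area the mass is dissolved in.
√(4πDt) = √(4π × 0.0661 × 949) = 28.08 m, so C_max = 43.3/(0.33 × 34.5 × 28.08) = 0.135 kg/m³.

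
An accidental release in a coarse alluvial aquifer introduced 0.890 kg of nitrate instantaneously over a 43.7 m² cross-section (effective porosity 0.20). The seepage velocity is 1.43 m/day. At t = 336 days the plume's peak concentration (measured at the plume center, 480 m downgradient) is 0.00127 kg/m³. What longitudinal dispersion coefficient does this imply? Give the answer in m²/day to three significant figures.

1.52 m²/day

At the plume center C_max = M/(n_e·A·√(4πDt)), so D = M²/(4πt·(n_e·A·C_max)²).
n_e·A·C_max = 0.20 × 43.7 × 0.00127 = 0.01110 kg/m.
D = 0.890²/(4π × 336 × 0.01110²) = 1.52 m²/day.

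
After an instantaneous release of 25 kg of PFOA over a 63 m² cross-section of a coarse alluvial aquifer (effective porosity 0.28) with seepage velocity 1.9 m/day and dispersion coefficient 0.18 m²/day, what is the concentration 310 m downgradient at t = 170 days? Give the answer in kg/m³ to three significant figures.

0.0182 kg/m³

For an instantaneous plane source, C(x,t) = M/(n_e·A·√(4πDt)) · exp(−(x−vt)²/(4Dt)), with n_e·A the pore (flow) area.
Plume center vt = 1.9 × 170 = 323 m, so the well at 310 m is 13 m upgradient of the peak.
√(4πDt) = 19.61 m, giving peak height M/(n_e·A·√(4πDt)) = 25/(0.28 × 63 × 19.61) = 0.07227 kg/m³.
(x−vt)²/(4Dt) = (-13)²/(4 × 0.18 × 170) = 1.381; exp(−1.381) = 0.2513.
C = 0.07227 × 0.2513 = 0.0182 kg/m³.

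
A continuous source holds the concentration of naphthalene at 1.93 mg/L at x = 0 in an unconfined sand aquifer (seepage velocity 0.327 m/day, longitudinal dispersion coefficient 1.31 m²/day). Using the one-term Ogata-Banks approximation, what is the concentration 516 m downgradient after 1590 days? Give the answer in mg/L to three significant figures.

1.01 mg/L

For a continuous step input, C/C₀ ≈ ½·erfc((x−vt)/(2√(Dt))).
vt = 0.327 × 1590 = 519.93 m and 2√(Dt) = 2√(1.31 × 1590) = 91.28 m.
Argument (x−vt)/(2√(Dt)) = (516 − 519.93)/91.28 = -0.04305; ½·erfc(-0.04305) = 0.5243.
C = 1.93 × 0.5243 = 1.01 mg/L.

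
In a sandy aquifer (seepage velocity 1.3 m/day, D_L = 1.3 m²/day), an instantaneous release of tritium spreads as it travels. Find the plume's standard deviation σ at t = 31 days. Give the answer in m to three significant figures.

Dispersive spreading gives a Gaussian with σ² = 2Dt; advection only shifts the center.
σ = √(2 × 1.3 × 31) = 8.98 m.

8.98 m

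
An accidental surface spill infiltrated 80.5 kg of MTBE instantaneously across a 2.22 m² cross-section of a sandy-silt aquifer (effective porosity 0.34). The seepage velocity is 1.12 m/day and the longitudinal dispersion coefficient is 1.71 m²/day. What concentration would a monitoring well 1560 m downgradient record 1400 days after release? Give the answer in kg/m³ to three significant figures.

0.611 kg/m³

For an instantaneous plane source, C(x,t) = M/(n_e·A·√(4πDt)) · exp(−(x−vt)²/(4Dt)), with n_e·A the pore (flow) area.
Plume center vt = 1.12 × 1400 = 1568 m, so the well at 1560 m is 8 m upgradient of the peak.
√(4πDt) = 173.4 m, giving peak height M/(n_e·A·√(4πDt)) = 80.5/(0.34 × 2.22 × 173.4) = 0.6151 kg/m³.
(x−vt)²/(4Dt) = (-8)²/(4 × 1.71 × 1400) = 0.006683; exp(−0.006683) = 0.9933.
C = 0.6151 × 0.9933 = 0.611 kg/m³.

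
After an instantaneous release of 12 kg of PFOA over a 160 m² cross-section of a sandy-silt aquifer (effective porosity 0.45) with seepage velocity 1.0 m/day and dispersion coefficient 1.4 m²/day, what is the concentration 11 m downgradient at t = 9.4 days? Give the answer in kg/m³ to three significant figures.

For an instantaneous plane source, C(x,t) = M/(n_e·A·√(4πDt)) · exp(−(x−vt)²/(4Dt)), with n_e·A the pore (flow) area.
Plume center vt = 1.0 × 9.4 = 9.4 m, so the well at 11 m is 1.6 m downgradient of the peak.
√(4πDt) = 12.86 m, giving peak height M/(n_e·A·√(4πDt)) = 12/(0.45 × 160 × 12.86) = 0.01296 kg/m³.
(x−vt)²/(4Dt) = (1.6)²/(4 × 1.4 × 9.4) = 0.04863; exp(−0.04863) = 0.9525.
C = 0.01296 × 0.9525 = 0.0123 kg/m³.

0.0123 kg/m³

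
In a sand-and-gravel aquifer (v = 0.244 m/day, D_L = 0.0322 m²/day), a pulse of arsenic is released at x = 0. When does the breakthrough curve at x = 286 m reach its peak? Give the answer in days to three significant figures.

For the 1D instantaneous-source solution, setting ∂C/∂t = 0 at fixed x gives v²t² + 2Dt − x² = 0, so t = (√(D² + v²x²) − D)/v².
√(D² + v²x²) = √(0.0322² + 0.244² × 286²) = 69.78; v² = 0.059536.
t = (69.78 − 0.0322)/0.059536 = 1170 days (vs. the pure-advection estimate x/v = 1170 d).

1170 days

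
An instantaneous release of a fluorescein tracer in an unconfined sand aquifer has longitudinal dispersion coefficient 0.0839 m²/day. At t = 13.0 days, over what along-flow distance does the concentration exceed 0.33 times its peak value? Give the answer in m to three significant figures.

The plume is Gaussian with σ = √(2Dt) = √(2 × 0.0839 × 13.0) = 1.477 m.
C/C_peak = exp(−Δx²/(2σ²)) = 0.33 ⇒ Δx = σ·√(−2 ln 0.33) = 1.477 × 1.489 = 2.199 m.
Width = 2Δx = 4.40 m.

4.40 m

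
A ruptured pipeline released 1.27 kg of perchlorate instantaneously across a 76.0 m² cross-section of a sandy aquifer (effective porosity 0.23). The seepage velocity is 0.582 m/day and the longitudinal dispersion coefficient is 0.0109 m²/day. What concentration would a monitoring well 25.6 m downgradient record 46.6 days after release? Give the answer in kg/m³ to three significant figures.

For an instantaneous plane source, C(x,t) = M/(n_e·A·√(4πDt)) · exp(−(x−vt)²/(4Dt)), with n_e·A the pore (flow) area.
Plume center vt = 0.582 × 46.6 = 27.1212 m, so the well at 25.6 m is 1.5212 m upgradient of the peak.
√(4πDt) = 2.526 m, giving peak height M/(n_e·A·√(4πDt)) = 1.27/(0.23 × 76.0 × 2.526) = 0.02876 kg/m³.
(x−vt)²/(4Dt) = (-1.5212)²/(4 × 0.0109 × 46.6) = 1.139; exp(−1.139) = 0.3201.
C = 0.02876 × 0.3201 = 0.00921 kg/m³.

0.00921 kg/m³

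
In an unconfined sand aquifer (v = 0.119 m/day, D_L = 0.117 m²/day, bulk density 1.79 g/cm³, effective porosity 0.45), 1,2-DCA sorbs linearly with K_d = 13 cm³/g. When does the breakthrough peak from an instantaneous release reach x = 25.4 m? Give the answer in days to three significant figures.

Retardation factor R = 1 + ρ_b·K_d/n = 1 + 1.79 × 13/0.45 = 52.71.
Sorption retards both mechanisms: v_R = v/R = 0.002258 m/day, D_R = D/R = 0.002220 m²/day.
Peak time from v_R²t² + 2D_R t − x² = 0: t = (√(D_R² + v_R²x²) − D_R)/v_R².
√(D_R² + v_R²x²) = √(0.002220² + 0.002258² × 25.4²) = 0.05740; v_R² = 5.099e-06.
t = (0.05740 − 0.002220)/5.099e-06 = 10800 days.

10800 days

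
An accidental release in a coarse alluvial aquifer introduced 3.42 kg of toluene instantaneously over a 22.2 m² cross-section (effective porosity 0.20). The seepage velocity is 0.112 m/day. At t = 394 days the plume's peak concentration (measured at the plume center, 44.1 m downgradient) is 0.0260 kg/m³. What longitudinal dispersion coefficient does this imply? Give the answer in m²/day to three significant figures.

0.177 m²/day

At the plume center C_max = M/(n_e·A·√(4πDt)), so D = M²/(4πt·(n_e·A·C_max)²).
n_e·A·C_max = 0.20 × 22.2 × 0.0260 = 0.1154 kg/m.
D = 3.42²/(4π × 394 × 0.1154²) = 0.177 m²/day.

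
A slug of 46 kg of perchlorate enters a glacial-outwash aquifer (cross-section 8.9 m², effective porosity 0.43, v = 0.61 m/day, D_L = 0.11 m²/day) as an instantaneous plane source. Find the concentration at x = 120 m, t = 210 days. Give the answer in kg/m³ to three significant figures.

For an instantaneous plane source, C(x,t) = M/(n_e·A·√(4πDt)) · exp(−(x−vt)²/(4Dt)), with n_e·A the pore (flow) area.
Plume center vt = 0.61 × 210 = 128.1 m, so the well at 120 m is 8.1 m upgradient of the peak.
√(4πDt) = 17.04 m, giving peak height M/(n_e·A·√(4πDt)) = 46/(0.43 × 8.9 × 17.04) = 0.7054 kg/m³.
(x−vt)²/(4Dt) = (-8.1)²/(4 × 0.11 × 210) = 0.7101; exp(−0.7101) = 0.4916.
C = 0.7054 × 0.4916 = 0.347 kg/m³.

0.347 kg/m³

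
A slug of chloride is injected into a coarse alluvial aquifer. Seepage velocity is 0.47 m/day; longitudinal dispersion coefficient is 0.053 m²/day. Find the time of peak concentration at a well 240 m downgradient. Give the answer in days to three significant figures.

For the 1D instantaneous-source solution, setting ∂C/∂t = 0 at fixed x gives v²t² + 2Dt − x² = 0, so t = (√(D² + v²x²) − D)/v².
√(D² + v²x²) = √(0.053² + 0.47² × 240²) = 112.8; v² = 0.2209.
t = (112.8 − 0.053)/0.2209 = 510 days (vs. the pure-advection estimate x/v = 511 d).

510 days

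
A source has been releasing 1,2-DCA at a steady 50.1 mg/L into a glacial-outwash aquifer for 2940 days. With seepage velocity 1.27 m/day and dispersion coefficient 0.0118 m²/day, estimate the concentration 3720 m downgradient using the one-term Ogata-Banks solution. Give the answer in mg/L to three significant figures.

47.7 mg/L

For a continuous step input, C/C₀ ≈ ½·erfc((x−vt)/(2√(Dt))).
vt = 1.27 × 2940 = 3733.8 m and 2√(Dt) = 2√(0.0118 × 2940) = 11.78 m.
Argument (x−vt)/(2√(Dt)) = (3720 − 3733.8)/11.78 = -1.171; ½·erfc(-1.171) = 0.9511.
C = 50.1 × 0.9511 = 47.7 mg/L.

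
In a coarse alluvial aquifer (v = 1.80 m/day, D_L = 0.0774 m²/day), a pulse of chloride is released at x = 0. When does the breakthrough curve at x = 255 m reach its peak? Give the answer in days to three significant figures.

142 days

For the 1D instantaneous-source solution, setting ∂C/∂t = 0 at fixed x gives v²t² + 2Dt − x² = 0, so t = (√(D² + v²x²) − D)/v².
√(D² + v²x²) = √(0.0774² + 1.80² × 255²) = 459.0; v² = 3.24.
t = (459.0 − 0.0774)/3.24 = 142 days (vs. the pure-advection estimate x/v = 142 d).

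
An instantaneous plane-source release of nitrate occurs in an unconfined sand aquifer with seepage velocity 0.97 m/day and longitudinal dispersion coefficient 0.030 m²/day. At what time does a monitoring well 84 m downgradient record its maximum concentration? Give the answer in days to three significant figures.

For the 1D instantaneous-source solution, setting ∂C/∂t = 0 at fixed x gives v²t² + 2Dt − x² = 0, so t = (√(D² + v²x²) − D)/v².
√(D² + v²x²) = √(0.030² + 0.97² × 84²) = 81.48; v² = 0.9409.
t = (81.48 − 0.030)/0.9409 = 86.6 days (vs. the pure-advection estimate x/v = 86.6 d).

86.6 days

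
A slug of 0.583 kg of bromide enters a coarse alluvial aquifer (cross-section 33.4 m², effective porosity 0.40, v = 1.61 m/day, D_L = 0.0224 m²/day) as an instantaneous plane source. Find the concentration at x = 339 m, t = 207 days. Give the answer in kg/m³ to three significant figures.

For an instantaneous plane source, C(x,t) = M/(n_e·A·√(4πDt)) · exp(−(x−vt)²/(4Dt)), with n_e·A the pore (flow) area.
Plume center vt = 1.61 × 207 = 333.27 m, so the well at 339 m is 5.73 m downgradient of the peak.
√(4πDt) = 7.633 m, giving peak height M/(n_e·A·√(4πDt)) = 0.583/(0.40 × 33.4 × 7.633) = 0.005717 kg/m³.
(x−vt)²/(4Dt) = (5.73)²/(4 × 0.0224 × 207) = 1.770; exp(−1.770) = 0.1703.
C = 0.005717 × 0.1703 = 0.000974 kg/m³.

0.000974 kg/m³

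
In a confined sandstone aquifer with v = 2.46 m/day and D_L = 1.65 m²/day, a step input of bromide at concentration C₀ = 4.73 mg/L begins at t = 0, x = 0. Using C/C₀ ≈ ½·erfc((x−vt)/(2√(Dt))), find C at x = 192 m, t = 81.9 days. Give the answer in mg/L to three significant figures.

For a continuous step input, C/C₀ ≈ ½·erfc((x−vt)/(2√(Dt))).
vt = 2.46 × 81.9 = 201.474 m and 2√(Dt) = 2√(1.65 × 81.9) = 23.25 m.
Argument (x−vt)/(2√(Dt)) = (192 − 201.474)/23.25 = -0.4075; ½·erfc(-0.4075) = 0.7178.
C = 4.73 × 0.7178 = 3.40 mg/L.

3.40 mg/L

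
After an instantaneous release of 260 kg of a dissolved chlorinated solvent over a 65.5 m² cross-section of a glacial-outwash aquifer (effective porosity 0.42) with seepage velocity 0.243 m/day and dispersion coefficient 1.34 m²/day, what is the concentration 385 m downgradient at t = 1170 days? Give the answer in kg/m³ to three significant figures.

0.0134 kg/m³

For an instantaneous plane source, C(x,t) = M/(n_e·A·√(4πDt)) · exp(−(x−vt)²/(4Dt)), with n_e·A the pore (flow) area.
Plume center vt = 0.243 × 1170 = 284.31 m, so the well at 385 m is 100.69 m downgradient of the peak.
√(4πDt) = 140.4 m, giving peak height M/(n_e·A·√(4πDt)) = 260/(0.42 × 65.5 × 140.4) = 0.06732 kg/m³.
(x−vt)²/(4Dt) = (100.69)²/(4 × 1.34 × 1170) = 1.617; exp(−1.617) = 0.1985.
C = 0.06732 × 0.1985 = 0.0134 kg/m³.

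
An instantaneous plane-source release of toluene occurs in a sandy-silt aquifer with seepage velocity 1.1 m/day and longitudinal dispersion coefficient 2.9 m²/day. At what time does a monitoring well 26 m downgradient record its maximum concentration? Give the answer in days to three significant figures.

For the 1D instantaneous-source solution, setting ∂C/∂t = 0 at fixed x gives v²t² + 2Dt − x² = 0, so t = (√(D² + v²x²) − D)/v².
√(D² + v²x²) = √(2.9² + 1.1² × 26²) = 28.75; v² = 1.21.
t = (28.75 − 2.9)/1.21 = 21.4 days (vs. the pure-advection estimate x/v = 23.6 d).

21.4 days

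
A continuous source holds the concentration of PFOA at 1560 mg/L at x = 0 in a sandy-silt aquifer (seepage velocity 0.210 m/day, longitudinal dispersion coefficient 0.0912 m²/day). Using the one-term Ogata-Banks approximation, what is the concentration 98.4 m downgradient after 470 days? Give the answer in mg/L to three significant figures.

800 mg/L

For a continuous step input, C/C₀ ≈ ½·erfc((x−vt)/(2√(Dt))).
vt = 0.210 × 470 = 98.7 m and 2√(Dt) = 2√(0.0912 × 470) = 13.09 m.
Argument (x−vt)/(2√(Dt)) = (98.4 − 98.7)/13.09 = -0.02292; ½·erfc(-0.02292) = 0.5129.
C = 1560 × 0.5129 = 800 mg/L.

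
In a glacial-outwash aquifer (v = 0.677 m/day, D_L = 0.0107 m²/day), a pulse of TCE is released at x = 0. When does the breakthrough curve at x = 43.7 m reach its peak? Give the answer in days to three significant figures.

64.5 days

For the 1D instantaneous-source solution, setting ∂C/∂t = 0 at fixed x gives v²t² + 2Dt − x² = 0, so t = (√(D² + v²x²) − D)/v².
√(D² + v²x²) = √(0.0107² + 0.677² × 43.7²) = 29.58; v² = 0.458329.
t = (29.58 − 0.0107)/0.458329 = 64.5 days (vs. the pure-advection estimate x/v = 64.5 d).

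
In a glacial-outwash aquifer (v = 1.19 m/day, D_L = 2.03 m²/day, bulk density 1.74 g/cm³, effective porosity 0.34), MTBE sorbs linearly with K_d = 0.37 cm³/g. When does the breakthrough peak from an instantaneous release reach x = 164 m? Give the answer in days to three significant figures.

Retardation factor R = 1 + ρ_b·K_d/n = 1 + 1.74 × 0.37/0.34 = 2.894.
Sorption retards both mechanisms: v_R = v/R = 0.4112 m/day, D_R = D/R = 0.7015 m²/day.
Peak time from v_R²t² + 2D_R t − x² = 0: t = (√(D_R² + v_R²x²) − D_R)/v_R².
√(D_R² + v_R²x²) = √(0.7015² + 0.4112² × 164²) = 67.44; v_R² = 0.1691.
t = (67.44 − 0.7015)/0.1691 = 395 days.

395 days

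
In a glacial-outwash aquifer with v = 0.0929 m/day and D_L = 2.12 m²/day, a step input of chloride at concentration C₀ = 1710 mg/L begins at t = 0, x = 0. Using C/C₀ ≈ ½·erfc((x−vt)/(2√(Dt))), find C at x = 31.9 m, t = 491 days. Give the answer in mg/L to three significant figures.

1060 mg/L

For a continuous step input, C/C₀ ≈ ½·erfc((x−vt)/(2√(Dt))).
vt = 0.0929 × 491 = 45.6139 m and 2√(Dt) = 2√(2.12 × 491) = 64.53 m.
Argument (x−vt)/(2√(Dt)) = (31.9 − 45.6139)/64.53 = -0.2125; ½·erfc(-0.2125) = 0.6181.
C = 1710 × 0.6181 = 1060 mg/L.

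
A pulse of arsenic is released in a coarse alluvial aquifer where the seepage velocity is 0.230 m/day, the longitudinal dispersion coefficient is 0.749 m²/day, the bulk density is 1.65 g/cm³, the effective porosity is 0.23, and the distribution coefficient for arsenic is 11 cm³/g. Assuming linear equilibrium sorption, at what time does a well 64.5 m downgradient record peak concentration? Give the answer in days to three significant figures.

21300 days

Retardation factor R = 1 + ρ_b·K_d/n = 1 + 1.65 × 11/0.23 = 79.91.
Sorption retards both mechanisms: v_R = v/R = 0.002878 m/day, D_R = D/R = 0.009373 m²/day.
Peak time from v_R²t² + 2D_R t − x² = 0: t = (√(D_R² + v_R²x²) − D_R)/v_R².
√(D_R² + v_R²x²) = √(0.009373² + 0.002878² × 64.5²) = 0.1859; v_R² = 8.283e-06.
t = (0.1859 − 0.009373)/8.283e-06 = 21300 days.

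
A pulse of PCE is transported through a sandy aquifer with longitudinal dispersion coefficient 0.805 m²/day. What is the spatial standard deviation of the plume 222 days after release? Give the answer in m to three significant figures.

Dispersive spreading gives a Gaussian with σ² = 2Dt; advection only shifts the center.
σ = √(2 × 0.805 × 222) = 18.9 m.

18.9 m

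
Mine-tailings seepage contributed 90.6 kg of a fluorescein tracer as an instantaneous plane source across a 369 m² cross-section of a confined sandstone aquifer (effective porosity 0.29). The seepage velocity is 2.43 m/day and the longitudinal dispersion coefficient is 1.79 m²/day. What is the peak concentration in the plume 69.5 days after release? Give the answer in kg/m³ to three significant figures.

0.0214 kg/m³

The peak of an instantaneous 1D plume sits at x = vt; there the Gaussian factor is 1 and C_max = M/(n_e·A·√(4πDt)), where n_e·A is the pore area the mass is dissolved in.
√(4πDt) = √(4π × 1.79 × 69.5) = 39.54 m, so C_max = 90.6/(0.29 × 369 × 39.54) = 0.0214 kg/m³.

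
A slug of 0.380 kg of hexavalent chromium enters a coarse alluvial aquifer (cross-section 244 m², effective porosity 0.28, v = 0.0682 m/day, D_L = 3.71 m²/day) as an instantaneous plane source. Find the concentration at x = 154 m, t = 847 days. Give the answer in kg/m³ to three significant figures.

For an instantaneous plane source, C(x,t) = M/(n_e·A·√(4πDt)) · exp(−(x−vt)²/(4Dt)), with n_e·A the pore (flow) area.
Plume center vt = 0.0682 × 847 = 57.7654 m, so the well at 154 m is 96.2346 m downgradient of the peak.
√(4πDt) = 198.7 m, giving peak height M/(n_e·A·√(4πDt)) = 0.380/(0.28 × 244 × 198.7) = 2.799e-05 kg/m³.
(x−vt)²/(4Dt) = (96.2346)²/(4 × 3.71 × 847) = 0.7368; exp(−0.7368) = 0.4786.
C = 2.799e-05 × 0.4786 = 1.34e-05 kg/m³.

1.34e-05 kg/m³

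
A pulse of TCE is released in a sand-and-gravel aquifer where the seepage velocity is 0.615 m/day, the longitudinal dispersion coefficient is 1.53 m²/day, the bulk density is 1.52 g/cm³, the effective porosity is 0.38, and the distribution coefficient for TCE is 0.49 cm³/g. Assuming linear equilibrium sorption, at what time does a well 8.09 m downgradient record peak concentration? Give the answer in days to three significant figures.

28.8 days

Retardation factor R = 1 + ρ_b·K_d/n = 1 + 1.52 × 0.49/0.38 = 2.960.
Sorption retards both mechanisms: v_R = v/R = 0.2078 m/day, D_R = D/R = 0.5169 m²/day.
Peak time from v_R²t² + 2D_R t − x² = 0: t = (√(D_R² + v_R²x²) − D_R)/v_R².
√(D_R² + v_R²x²) = √(0.5169² + 0.2078² × 8.09²) = 1.759; v_R² = 0.04318.
t = (1.759 − 0.5169)/0.04318 = 28.8 days.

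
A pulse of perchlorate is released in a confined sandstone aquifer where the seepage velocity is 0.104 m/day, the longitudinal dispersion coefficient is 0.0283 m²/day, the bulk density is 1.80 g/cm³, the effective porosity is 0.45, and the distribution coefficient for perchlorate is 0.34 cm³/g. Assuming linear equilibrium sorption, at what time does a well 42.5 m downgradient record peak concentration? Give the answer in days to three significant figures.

958 days

Retardation factor R = 1 + ρ_b·K_d/n = 1 + 1.80 × 0.34/0.45 = 2.360.
Sorption retards both mechanisms: v_R = v/R = 0.04407 m/day, D_R = D/R = 0.01199 m²/day.
Peak time from v_R²t² + 2D_R t − x² = 0: t = (√(D_R² + v_R²x²) − D_R)/v_R².
√(D_R² + v_R²x²) = √(0.01199² + 0.04407² × 42.5²) = 1.873; v_R² = 0.001942.
t = (1.873 − 0.01199)/0.001942 = 958 days.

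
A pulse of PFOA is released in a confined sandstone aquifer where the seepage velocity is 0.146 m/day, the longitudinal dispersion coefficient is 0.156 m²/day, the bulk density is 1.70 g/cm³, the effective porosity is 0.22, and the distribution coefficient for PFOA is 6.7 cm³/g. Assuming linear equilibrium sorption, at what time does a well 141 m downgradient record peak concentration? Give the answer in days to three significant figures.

Retardation factor R = 1 + ρ_b·K_d/n = 1 + 1.70 × 6.7/0.22 = 52.77.
Sorption retards both mechanisms: v_R = v/R = 0.002767 m/day, D_R = D/R = 0.002956 m²/day.
Peak time from v_R²t² + 2D_R t − x² = 0: t = (√(D_R² + v_R²x²) − D_R)/v_R².
√(D_R² + v_R²x²) = √(0.002956² + 0.002767² × 141²) = 0.3902; v_R² = 7.656e-06.
t = (0.3902 − 0.002956)/7.656e-06 = 50600 days.

50600 days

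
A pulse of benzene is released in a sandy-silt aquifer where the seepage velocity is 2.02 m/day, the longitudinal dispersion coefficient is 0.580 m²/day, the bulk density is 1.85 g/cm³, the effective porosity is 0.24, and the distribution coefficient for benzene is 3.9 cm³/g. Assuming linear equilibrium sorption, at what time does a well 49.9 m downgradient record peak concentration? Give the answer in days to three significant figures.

Retardation factor R = 1 + ρ_b·K_d/n = 1 + 1.85 × 3.9/0.24 = 31.06.
Sorption retards both mechanisms: v_R = v/R = 0.06504 m/day, D_R = D/R = 0.01867 m²/day.
Peak time from v_R²t² + 2D_R t − x² = 0: t = (√(D_R² + v_R²x²) − D_R)/v_R².
√(D_R² + v_R²x²) = √(0.01867² + 0.06504² × 49.9²) = 3.246; v_R² = 0.004230.
t = (3.246 − 0.01867)/0.004230 = 763 days.

763 days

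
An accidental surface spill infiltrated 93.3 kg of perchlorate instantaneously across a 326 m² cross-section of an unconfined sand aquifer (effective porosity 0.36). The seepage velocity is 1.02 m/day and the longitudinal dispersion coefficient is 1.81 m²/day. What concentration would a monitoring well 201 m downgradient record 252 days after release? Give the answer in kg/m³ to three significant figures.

0.00188 kg/m³

For an instantaneous plane source, C(x,t) = M/(n_e·A·√(4πDt)) · exp(−(x−vt)²/(4Dt)), with n_e·A the pore (flow) area.
Plume center vt = 1.02 × 252 = 257.04 m, so the well at 201 m is 56.04 m upgradient of the peak.
√(4πDt) = 75.71 m, giving peak height M/(n_e·A·√(4πDt)) = 93.3/(0.36 × 326 × 75.71) = 0.01050 kg/m³.
(x−vt)²/(4Dt) = (-56.04)²/(4 × 1.81 × 252) = 1.721; exp(−1.721) = 0.1789.
C = 0.01050 × 0.1789 = 0.00188 kg/m³.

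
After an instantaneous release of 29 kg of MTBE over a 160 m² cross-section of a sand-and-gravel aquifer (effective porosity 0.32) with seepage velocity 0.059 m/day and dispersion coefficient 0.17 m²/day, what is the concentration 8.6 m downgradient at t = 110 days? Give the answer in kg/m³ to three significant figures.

0.0348 kg/m³

For an instantaneous plane source, C(x,t) = M/(n_e·A·√(4πDt)) · exp(−(x−vt)²/(4Dt)), with n_e·A the pore (flow) area.
Plume center vt = 0.059 × 110 = 6.49 m, so the well at 8.6 m is 2.11 m downgradient of the peak.
√(4πDt) = 15.33 m, giving peak height M/(n_e·A·√(4πDt)) = 29/(0.32 × 160 × 15.33) = 0.03695 kg/m³.
(x−vt)²/(4Dt) = (2.11)²/(4 × 0.17 × 110) = 0.05952; exp(−0.05952) = 0.9422.
C = 0.03695 × 0.9422 = 0.0348 kg/m³.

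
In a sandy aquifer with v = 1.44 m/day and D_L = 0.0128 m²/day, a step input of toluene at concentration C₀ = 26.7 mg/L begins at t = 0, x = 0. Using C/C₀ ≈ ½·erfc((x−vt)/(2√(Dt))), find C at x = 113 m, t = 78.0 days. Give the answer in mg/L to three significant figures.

8.42 mg/L

For a continuous step input, C/C₀ ≈ ½·erfc((x−vt)/(2√(Dt))).
vt = 1.44 × 78.0 = 112.32 m and 2√(Dt) = 2√(0.0128 × 78.0) = 1.998 m.
Argument (x−vt)/(2√(Dt)) = (113 − 112.32)/1.998 = 0.3403; ½·erfc(0.3403) = 0.3152.
C = 26.7 × 0.3152 = 8.42 mg/L.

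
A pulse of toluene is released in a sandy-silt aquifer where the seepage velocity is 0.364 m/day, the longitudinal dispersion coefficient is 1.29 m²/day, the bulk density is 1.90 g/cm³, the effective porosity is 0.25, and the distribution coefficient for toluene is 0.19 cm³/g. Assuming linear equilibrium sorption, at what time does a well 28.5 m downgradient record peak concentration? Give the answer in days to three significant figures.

169 days

Retardation factor R = 1 + ρ_b·K_d/n = 1 + 1.90 × 0.19/0.25 = 2.444.
Sorption retards both mechanisms: v_R = v/R = 0.1489 m/day, D_R = D/R = 0.5278 m²/day.
Peak time from v_R²t² + 2D_R t − x² = 0: t = (√(D_R² + v_R²x²) − D_R)/v_R².
√(D_R² + v_R²x²) = √(0.5278² + 0.1489² × 28.5²) = 4.276; v_R² = 0.02217.
t = (4.276 − 0.5278)/0.02217 = 169 days.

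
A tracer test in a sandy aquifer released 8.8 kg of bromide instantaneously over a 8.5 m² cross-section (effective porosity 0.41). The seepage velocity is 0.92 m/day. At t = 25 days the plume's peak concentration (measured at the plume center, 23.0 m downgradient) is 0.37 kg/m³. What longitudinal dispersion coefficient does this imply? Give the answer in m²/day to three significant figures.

At the plume center C_max = M/(n_e·A·√(4πDt)), so D = M²/(4πt·(n_e·A·C_max)²).
n_e·A·C_max = 0.41 × 8.5 × 0.37 = 1.289 kg/m.
D = 8.8²/(4π × 25 × 1.289²) = 0.148 m²/day.

0.148 m²/day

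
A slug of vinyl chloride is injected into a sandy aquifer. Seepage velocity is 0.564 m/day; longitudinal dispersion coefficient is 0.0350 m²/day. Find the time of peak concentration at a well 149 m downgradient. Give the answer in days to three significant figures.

For the 1D instantaneous-source solution, setting ∂C/∂t = 0 at fixed x gives v²t² + 2Dt − x² = 0, so t = (√(D² + v²x²) − D)/v².
√(D² + v²x²) = √(0.0350² + 0.564² × 149²) = 84.04; v² = 0.318096.
t = (84.04 − 0.0350)/0.318096 = 264 days (vs. the pure-advection estimate x/v = 264 d).

264 days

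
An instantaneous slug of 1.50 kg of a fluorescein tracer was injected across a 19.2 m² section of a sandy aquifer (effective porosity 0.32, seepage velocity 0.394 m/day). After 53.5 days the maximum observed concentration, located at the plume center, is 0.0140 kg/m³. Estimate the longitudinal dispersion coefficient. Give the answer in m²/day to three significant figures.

0.452 m²/day

At the plume center C_max = M/(n_e·A·√(4πDt)), so D = M²/(4πt·(n_e·A·C_max)²).
n_e·A·C_max = 0.32 × 19.2 × 0.0140 = 0.08602 kg/m.
D = 1.50²/(4π × 53.5 × 0.08602²) = 0.452 m²/day.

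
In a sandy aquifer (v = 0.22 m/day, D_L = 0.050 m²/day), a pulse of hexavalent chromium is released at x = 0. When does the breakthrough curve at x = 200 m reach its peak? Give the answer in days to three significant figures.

For the 1D instantaneous-source solution, setting ∂C/∂t = 0 at fixed x gives v²t² + 2Dt − x² = 0, so t = (√(D² + v²x²) − D)/v².
√(D² + v²x²) = √(0.050² + 0.22² × 200²) = 44.00; v² = 0.0484.
t = (44.00 − 0.050)/0.0484 = 908 days (vs. the pure-advection estimate x/v = 909 d).

908 days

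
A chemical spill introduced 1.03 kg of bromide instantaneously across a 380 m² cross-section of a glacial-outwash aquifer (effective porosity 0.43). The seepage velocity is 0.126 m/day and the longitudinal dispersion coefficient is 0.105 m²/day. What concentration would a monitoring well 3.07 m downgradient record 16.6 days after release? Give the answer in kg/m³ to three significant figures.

For an instantaneous plane source, C(x,t) = M/(n_e·A·√(4πDt)) · exp(−(x−vt)²/(4Dt)), with n_e·A the pore (flow) area.
Plume center vt = 0.126 × 16.6 = 2.0916 m, so the well at 3.07 m is 0.9784 m downgradient of the peak.
√(4πDt) = 4.680 m, giving peak height M/(n_e·A·√(4πDt)) = 1.03/(0.43 × 380 × 4.680) = 0.001347 kg/m³.
(x−vt)²/(4Dt) = (0.9784)²/(4 × 0.105 × 16.6) = 0.1373; exp(−0.1373) = 0.8717.
C = 0.001347 × 0.8717 = 0.00117 kg/m³.

0.00117 kg/m³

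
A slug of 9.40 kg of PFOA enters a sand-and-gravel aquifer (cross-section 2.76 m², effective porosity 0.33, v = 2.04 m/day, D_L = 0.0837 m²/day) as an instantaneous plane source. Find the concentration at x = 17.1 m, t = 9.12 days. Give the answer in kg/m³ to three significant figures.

1.59 kg/m³

For an instantaneous plane source, C(x,t) = M/(n_e·A·√(4πDt)) · exp(−(x−vt)²/(4Dt)), with n_e·A the pore (flow) area.
Plume center vt = 2.04 × 9.12 = 18.6048 m, so the well at 17.1 m is 1.5048 m upgradient of the peak.
√(4πDt) = 3.097 m, giving peak height M/(n_e·A·√(4πDt)) = 9.40/(0.33 × 2.76 × 3.097) = 3.332 kg/m³.
(x−vt)²/(4Dt) = (-1.5048)²/(4 × 0.0837 × 9.12) = 0.7416; exp(−0.7416) = 0.4764.
C = 3.332 × 0.4764 = 1.59 kg/m³.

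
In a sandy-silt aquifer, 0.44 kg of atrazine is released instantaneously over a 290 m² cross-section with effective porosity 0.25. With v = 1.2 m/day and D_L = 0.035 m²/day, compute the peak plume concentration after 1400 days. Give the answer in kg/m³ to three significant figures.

0.000245 kg/m³

The peak of an instantaneous 1D plume sits at x = vt; there the Gaussian factor is 1 and C_max = M/(n_e·A·√(4πDt)), where n_e·A is the pore area the mass is dissolved in.
√(4πDt) = √(4π × 0.035 × 1400) = 24.81 m, so C_max = 0.44/(0.25 × 290 × 24.81) = 0.000245 kg/m³.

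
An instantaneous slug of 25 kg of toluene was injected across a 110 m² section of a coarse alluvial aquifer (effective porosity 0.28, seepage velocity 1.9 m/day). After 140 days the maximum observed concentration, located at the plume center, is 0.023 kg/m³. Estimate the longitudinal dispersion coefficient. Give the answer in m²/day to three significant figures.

At the plume center C_max = M/(n_e·A·√(4πDt)), so D = M²/(4πt·(n_e·A·C_max)²).
n_e·A·C_max = 0.28 × 110 × 0.023 = 0.7084 kg/m.
D = 25²/(4π × 140 × 0.7084²) = 0.708 m²/day.

0.708 m²/day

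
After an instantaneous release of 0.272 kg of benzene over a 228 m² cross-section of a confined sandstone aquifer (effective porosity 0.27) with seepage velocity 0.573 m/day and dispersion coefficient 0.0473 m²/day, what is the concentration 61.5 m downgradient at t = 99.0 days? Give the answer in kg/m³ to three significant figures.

For an instantaneous plane source, C(x,t) = M/(n_e·A·√(4πDt)) · exp(−(x−vt)²/(4Dt)), with n_e·A the pore (flow) area.
Plume center vt = 0.573 × 99.0 = 56.727 m, so the well at 61.5 m is 4.773 m downgradient of the peak.
√(4πDt) = 7.671 m, giving peak height M/(n_e·A·√(4πDt)) = 0.272/(0.27 × 228 × 7.671) = 0.0005760 kg/m³.
(x−vt)²/(4Dt) = (4.773)²/(4 × 0.0473 × 99.0) = 1.216; exp(−1.216) = 0.2964.
C = 0.0005760 × 0.2964 = 0.000171 kg/m³.

0.000171 kg/m³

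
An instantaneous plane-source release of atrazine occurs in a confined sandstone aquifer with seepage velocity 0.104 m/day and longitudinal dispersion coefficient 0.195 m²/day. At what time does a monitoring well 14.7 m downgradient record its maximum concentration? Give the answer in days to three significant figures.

124 days

For the 1D instantaneous-source solution, setting ∂C/∂t = 0 at fixed x gives v²t² + 2Dt − x² = 0, so t = (√(D² + v²x²) − D)/v².
√(D² + v²x²) = √(0.195² + 0.104² × 14.7²) = 1.541; v² = 0.010816.
t = (1.541 − 0.195)/0.010816 = 124 days (vs. the pure-advection estimate x/v = 141 d).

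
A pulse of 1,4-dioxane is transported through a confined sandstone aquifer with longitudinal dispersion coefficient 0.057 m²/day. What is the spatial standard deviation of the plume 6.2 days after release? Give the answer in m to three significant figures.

0.841 m

Dispersive spreading gives a Gaussian with σ² = 2Dt; advection only shifts the center.
σ = √(2 × 0.057 × 6.2) = 0.841 m.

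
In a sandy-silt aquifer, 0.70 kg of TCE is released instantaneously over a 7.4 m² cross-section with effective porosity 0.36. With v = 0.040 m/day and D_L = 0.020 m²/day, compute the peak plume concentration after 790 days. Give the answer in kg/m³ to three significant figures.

The peak of an instantaneous 1D plume sits at x = vt; there the Gaussian factor is 1 and C_max = M/(n_e·A·√(4πDt)), where n_e·A is the pore area the mass is dissolved in.
√(4πDt) = √(4π × 0.020 × 790) = 14.09 m, so C_max = 0.70/(0.36 × 7.4 × 14.09) = 0.0186 kg/m³.

0.0186 kg/m³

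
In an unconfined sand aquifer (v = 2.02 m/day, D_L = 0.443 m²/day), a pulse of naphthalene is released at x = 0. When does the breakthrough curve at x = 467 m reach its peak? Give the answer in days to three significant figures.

231 days

For the 1D instantaneous-source solution, setting ∂C/∂t = 0 at fixed x gives v²t² + 2Dt − x² = 0, so t = (√(D² + v²x²) − D)/v².
√(D² + v²x²) = √(0.443² + 2.02² × 467²) = 943.3; v² = 4.0804.
t = (943.3 − 0.443)/4.0804 = 231 days (vs. the pure-advection estimate x/v = 231 d).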